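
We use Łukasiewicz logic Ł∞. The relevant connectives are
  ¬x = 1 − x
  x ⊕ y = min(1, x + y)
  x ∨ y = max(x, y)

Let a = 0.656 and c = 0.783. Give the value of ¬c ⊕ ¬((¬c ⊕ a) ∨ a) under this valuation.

¬c = 1 − 0.783 = 0.217
¬c ⊕ a = min(1, 0.217 + 0.656) = min(1, 0.873) = 0.873
(¬c ⊕ a) ∨ a = max(0.873, 0.656) = 0.873
¬((¬c ⊕ a) ∨ a) = 1 − 0.873 = 0.127
¬c ⊕ ¬((¬c ⊕ a) ∨ a) = min(1, 0.217 + 0.127) = min(1, 0.344) = 0.344

0.344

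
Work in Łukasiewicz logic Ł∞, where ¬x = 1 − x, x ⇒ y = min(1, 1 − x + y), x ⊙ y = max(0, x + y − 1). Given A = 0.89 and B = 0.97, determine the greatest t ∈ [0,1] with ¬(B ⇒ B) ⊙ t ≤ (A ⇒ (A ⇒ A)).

B ⇒ B = min(1, 1 − 0.97 + 0.97) = min(1, 1.00) = 1.00
¬(B ⇒ B) = 1 − 1.00 = 0.00
So the left factor is ¬(B ⇒ B) = 0.00.
A ⇒ A = min(1, 1 − 0.89 + 0.89) = min(1, 1.00) = 1.00
A ⇒ (A ⇒ A) = min(1, 1 − 0.89 + 1.00) = min(1, 1.11) = 1.00
So the right-hand bound is A ⇒ (A ⇒ A) = 1.00.
The residuum of the Łukasiewicz t-norm gives the supremum: min(1, 1 − 0.00 + 1.00).
1 − 0.00 + 1.00 = 2.00, so t = min(1, 2.00) = 1.00.
Check: 0.00 ⊙ 1.00 = max(0, 0.00) = 0.00 ≤ 1.00.

1.00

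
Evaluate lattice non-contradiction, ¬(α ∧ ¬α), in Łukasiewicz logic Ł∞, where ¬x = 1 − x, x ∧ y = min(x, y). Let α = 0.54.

¬α = 1 − 0.54 = 0.46
α ∧ ¬α = min(0.54, 0.46) = 0.46
¬(α ∧ ¬α) = 1 − 0.46 = 0.54
(The value 0.54 < 1 shows this instance is not satisfied; not a Ł∞-tautology — its value is 1 − min(a, 1−a).)

0.54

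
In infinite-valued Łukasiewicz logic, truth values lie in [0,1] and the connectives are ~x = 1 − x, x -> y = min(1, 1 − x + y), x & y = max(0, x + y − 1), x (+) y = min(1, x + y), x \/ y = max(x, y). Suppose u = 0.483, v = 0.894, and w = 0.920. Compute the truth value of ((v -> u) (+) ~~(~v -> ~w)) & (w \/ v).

v -> u = min(1, 1 − 0.894 + 0.483) = min(1, 0.589) = 0.589
~v = 1 − 0.894 = 0.106
~w = 1 − 0.920 = 0.080
~v -> ~w = min(1, 1 − 0.106 + 0.080) = min(1, 0.974) = 0.974
~(~v -> ~w) = 1 − 0.974 = 0.026
~~(~v -> ~w) = 1 − 0.026 = 0.974
(v -> u) (+) ~~(~v -> ~w) = min(1, 0.589 + 0.974) = min(1, 1.563) = 1.000
w \/ v = max(0.920, 0.894) = 0.920
((v -> u) (+) ~~(~v -> ~w)) & (w \/ v) = max(0, 1.000 + 0.920 − 1) = max(0, 0.920) = 0.920

0.920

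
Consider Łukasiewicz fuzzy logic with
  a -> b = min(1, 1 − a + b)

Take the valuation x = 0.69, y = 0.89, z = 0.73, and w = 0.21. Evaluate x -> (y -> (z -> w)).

0.90

z -> w = min(1, 1 − 0.73 + 0.21) = min(1, 0.48) = 0.48
y -> (z -> w) = min(1, 1 − 0.89 + 0.48) = min(1, 0.59) = 0.59
x -> (y -> (z -> w)) = min(1, 1 − 0.69 + 0.59) = min(1, 0.90) = 0.90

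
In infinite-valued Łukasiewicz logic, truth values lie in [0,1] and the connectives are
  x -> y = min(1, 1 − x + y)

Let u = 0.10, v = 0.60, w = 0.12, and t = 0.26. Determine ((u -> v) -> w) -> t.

1.00

u -> v = min(1, 1 − 0.10 + 0.60) = min(1, 1.50) = 1.00
(u -> v) -> w = min(1, 1 − 1.00 + 0.12) = min(1, 0.12) = 0.12
((u -> v) -> w) -> t = min(1, 1 − 0.12 + 0.26) = min(1, 1.14) = 1.00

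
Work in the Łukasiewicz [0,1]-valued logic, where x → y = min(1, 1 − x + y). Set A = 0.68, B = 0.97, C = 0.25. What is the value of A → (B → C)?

B → C = min(1, 1 − 0.97 + 0.25) = min(1, 0.28) = 0.28
A → (B → C) = min(1, 1 − 0.68 + 0.28) = min(1, 0.60) = 0.60

0.60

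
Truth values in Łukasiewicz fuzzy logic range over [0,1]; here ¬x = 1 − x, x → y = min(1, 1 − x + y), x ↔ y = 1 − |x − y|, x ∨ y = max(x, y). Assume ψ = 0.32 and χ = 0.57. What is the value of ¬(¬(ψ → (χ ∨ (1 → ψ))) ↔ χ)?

1 → ψ = min(1, 1 − 1.00 + 0.32) = min(1, 0.32) = 0.32
χ ∨ (1 → ψ) = max(0.57, 0.32) = 0.57
ψ → (χ ∨ (1 → ψ)) = min(1, 1 − 0.32 + 0.57) = min(1, 1.25) = 1.00
¬(ψ → (χ ∨ (1 → ψ))) = 1 − 1.00 = 0.00
¬(ψ → (χ ∨ (1 → ψ))) ↔ χ = 1 − |0.00 − 0.57| = 1 − 0.57 = 0.43
¬(¬(ψ → (χ ∨ (1 → ψ))) ↔ χ) = 1 − 0.43 = 0.57

0.57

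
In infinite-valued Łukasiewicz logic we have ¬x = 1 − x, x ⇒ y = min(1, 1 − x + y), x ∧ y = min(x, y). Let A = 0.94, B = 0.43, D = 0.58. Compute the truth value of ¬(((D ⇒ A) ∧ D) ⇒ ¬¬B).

D ⇒ A = min(1, 1 − 0.58 + 0.94) = min(1, 1.36) = 1.00
(D ⇒ A) ∧ D = min(1.00, 0.58) = 0.58
¬B = 1 − 0.43 = 0.57
¬¬B = 1 − 0.57 = 0.43
((D ⇒ A) ∧ D) ⇒ ¬¬B = min(1, 1 − 0.58 + 0.43) = min(1, 0.85) = 0.85
¬(((D ⇒ A) ∧ D) ⇒ ¬¬B) = 1 − 0.85 = 0.15

0.15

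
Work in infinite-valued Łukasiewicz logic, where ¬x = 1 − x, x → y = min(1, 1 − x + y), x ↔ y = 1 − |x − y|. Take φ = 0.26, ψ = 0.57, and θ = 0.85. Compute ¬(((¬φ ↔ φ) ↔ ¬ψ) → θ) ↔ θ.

¬φ = 1 − 0.26 = 0.74
¬φ ↔ φ = 1 − |0.74 − 0.26| = 1 − 0.48 = 0.52
¬ψ = 1 − 0.57 = 0.43
(¬φ ↔ φ) ↔ ¬ψ = 1 − |0.52 − 0.43| = 1 − 0.09 = 0.91
((¬φ ↔ φ) ↔ ¬ψ) → θ = min(1, 1 − 0.91 + 0.85) = min(1, 0.94) = 0.94
¬(((¬φ ↔ φ) ↔ ¬ψ) → θ) = 1 − 0.94 = 0.06
¬(((¬φ ↔ φ) ↔ ¬ψ) → θ) ↔ θ = 1 − |0.06 − 0.85| = 1 − 0.79 = 0.21

0.21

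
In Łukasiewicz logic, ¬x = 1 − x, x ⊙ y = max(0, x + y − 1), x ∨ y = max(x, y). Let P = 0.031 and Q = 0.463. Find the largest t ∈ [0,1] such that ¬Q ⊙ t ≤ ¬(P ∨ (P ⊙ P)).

¬Q = 1 − 0.463 = 0.537
So the left factor is ¬Q = 0.537.
P ⊙ P = max(0, 0.031 + 0.031 − 1) = max(0, -0.938) = 0.000
P ∨ (P ⊙ P) = max(0.031, 0.000) = 0.031
¬(P ∨ (P ⊙ P)) = 1 − 0.031 = 0.969
So the right-hand bound is ¬(P ∨ (P ⊙ P)) = 0.969.
The residuum of the Łukasiewicz t-norm gives the supremum: min(1, 1 − 0.537 + 0.969).
1 − 0.537 + 0.969 = 1.432, so t = min(1, 1.432) = 1.000.
Check: 0.537 ⊙ 1.000 = max(0, 0.537) = 0.537 ≤ 0.969.

1.000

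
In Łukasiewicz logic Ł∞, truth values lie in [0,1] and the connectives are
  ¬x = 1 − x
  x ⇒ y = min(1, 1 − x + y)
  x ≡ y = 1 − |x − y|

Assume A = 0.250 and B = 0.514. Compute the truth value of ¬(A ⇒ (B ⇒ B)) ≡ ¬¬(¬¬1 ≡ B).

B ⇒ B = min(1, 1 − 0.514 + 0.514) = min(1, 1.000) = 1.000
A ⇒ (B ⇒ B) = min(1, 1 − 0.250 + 1.000) = min(1, 1.750) = 1.000
¬(A ⇒ (B ⇒ B)) = 1 − 1.000 = 0.000
¬1 = 1 − 1.000 = 0.000
¬¬1 = 1 − 0.000 = 1.000
¬¬1 ≡ B = 1 − |1.000 − 0.514| = 1 − 0.486 = 0.514
¬(¬¬1 ≡ B) = 1 − 0.514 = 0.486
¬¬(¬¬1 ≡ B) = 1 − 0.486 = 0.514
¬(A ⇒ (B ⇒ B)) ≡ ¬¬(¬¬1 ≡ B) = 1 − |0.000 − 0.514| = 1 − 0.514 = 0.486

0.486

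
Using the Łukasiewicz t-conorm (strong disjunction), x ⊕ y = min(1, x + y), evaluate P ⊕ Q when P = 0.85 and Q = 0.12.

P ⊕ Q = min(1, 0.85 + 0.12) = min(1, 0.97) = 0.97
For comparison, the Gödel t-conorm max(x, y) would give 0.85.

0.97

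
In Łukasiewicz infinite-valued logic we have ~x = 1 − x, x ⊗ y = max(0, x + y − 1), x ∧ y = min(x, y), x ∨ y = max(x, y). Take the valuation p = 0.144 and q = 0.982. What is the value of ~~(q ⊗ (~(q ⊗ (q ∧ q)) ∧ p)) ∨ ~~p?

0.144

q ∧ q = min(0.982, 0.982) = 0.982
q ⊗ (q ∧ q) = max(0, 0.982 + 0.982 − 1) = max(0, 0.964) = 0.964
~(q ⊗ (q ∧ q)) = 1 − 0.964 = 0.036
~(q ⊗ (q ∧ q)) ∧ p = min(0.036, 0.144) = 0.036
q ⊗ (~(q ⊗ (q ∧ q)) ∧ p) = max(0, 0.982 + 0.036 − 1) = max(0, 0.018) = 0.018
~(q ⊗ (~(q ⊗ (q ∧ q)) ∧ p)) = 1 − 0.018 = 0.982
~~(q ⊗ (~(q ⊗ (q ∧ q)) ∧ p)) = 1 − 0.982 = 0.018
~p = 1 − 0.144 = 0.856
~~p = 1 − 0.856 = 0.144
~~(q ⊗ (~(q ⊗ (q ∧ q)) ∧ p)) ∨ ~~p = max(0.018, 0.144) = 0.144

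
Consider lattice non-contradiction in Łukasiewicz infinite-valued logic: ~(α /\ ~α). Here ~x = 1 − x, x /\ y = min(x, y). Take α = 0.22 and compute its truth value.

0.78

~α = 1 − 0.22 = 0.78
α /\ ~α = min(0.22, 0.78) = 0.22
~(α /\ ~α) = 1 − 0.22 = 0.78
(The value 0.78 < 1 shows this instance is not satisfied; not a Ł∞-tautology — its value is 1 − min(a, 1−a).)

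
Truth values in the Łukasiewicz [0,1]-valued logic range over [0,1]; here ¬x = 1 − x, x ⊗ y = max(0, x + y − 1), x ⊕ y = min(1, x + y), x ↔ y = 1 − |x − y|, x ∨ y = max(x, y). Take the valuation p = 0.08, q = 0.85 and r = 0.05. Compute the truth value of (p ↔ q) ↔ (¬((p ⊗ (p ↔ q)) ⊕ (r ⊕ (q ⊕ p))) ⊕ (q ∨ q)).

0.36

p ↔ q = 1 − |0.08 − 0.85| = 1 − 0.77 = 0.23
p ⊗ (p ↔ q) = max(0, 0.08 + 0.23 − 1) = max(0, -0.69) = 0.00
q ⊕ p = min(1, 0.85 + 0.08) = min(1, 0.93) = 0.93
r ⊕ (q ⊕ p) = min(1, 0.05 + 0.93) = min(1, 0.98) = 0.98
(p ⊗ (p ↔ q)) ⊕ (r ⊕ (q ⊕ p)) = min(1, 0.00 + 0.98) = min(1, 0.98) = 0.98
¬((p ⊗ (p ↔ q)) ⊕ (r ⊕ (q ⊕ p))) = 1 − 0.98 = 0.02
q ∨ q = max(0.85, 0.85) = 0.85
¬((p ⊗ (p ↔ q)) ⊕ (r ⊕ (q ⊕ p))) ⊕ (q ∨ q) = min(1, 0.02 + 0.85) = min(1, 0.87) = 0.87
(p ↔ q) ↔ (¬((p ⊗ (p ↔ q)) ⊕ (r ⊕ (q ⊕ p))) ⊕ (q ∨ q)) = 1 − |0.23 − 0.87| = 1 − 0.64 = 0.36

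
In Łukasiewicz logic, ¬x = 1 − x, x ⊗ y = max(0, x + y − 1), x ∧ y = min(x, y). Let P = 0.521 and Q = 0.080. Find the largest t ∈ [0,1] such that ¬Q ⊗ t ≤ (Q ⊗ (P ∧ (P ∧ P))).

¬Q = 1 − 0.080 = 0.920
So the left factor is ¬Q = 0.920.
P ∧ P = min(0.521, 0.521) = 0.521
P ∧ (P ∧ P) = min(0.521, 0.521) = 0.521
Q ⊗ (P ∧ (P ∧ P)) = max(0, 0.080 + 0.521 − 1) = max(0, -0.399) = 0.000
So the right-hand bound is Q ⊗ (P ∧ (P ∧ P)) = 0.000.
The residuum of the Łukasiewicz t-norm gives the supremum: min(1, 1 − 0.920 + 0.000).
1 − 0.920 + 0.000 = 0.080, so t = min(1, 0.080) = 0.080.
Check: 0.920 ⊗ 0.080 = max(0, 0.000) = 0.000 ≤ 0.000.

0.080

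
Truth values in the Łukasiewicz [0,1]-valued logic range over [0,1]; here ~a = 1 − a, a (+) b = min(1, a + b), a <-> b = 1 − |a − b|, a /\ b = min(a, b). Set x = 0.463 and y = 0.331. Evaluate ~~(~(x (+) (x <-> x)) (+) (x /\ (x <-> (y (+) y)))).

0.463

x <-> x = 1 − |0.463 − 0.463| = 1 − 0.000 = 1.000
x (+) (x <-> x) = min(1, 0.463 + 1.000) = min(1, 1.463) = 1.000
~(x (+) (x <-> x)) = 1 − 1.000 = 0.000
y (+) y = min(1, 0.331 + 0.331) = min(1, 0.662) = 0.662
x <-> (y (+) y) = 1 − |0.463 − 0.662| = 1 − 0.199 = 0.801
x /\ (x <-> (y (+) y)) = min(0.463, 0.801) = 0.463
~(x (+) (x <-> x)) (+) (x /\ (x <-> (y (+) y))) = min(1, 0.000 + 0.463) = min(1, 0.463) = 0.463
~(~(x (+) (x <-> x)) (+) (x /\ (x <-> (y (+) y)))) = 1 − 0.463 = 0.537
~~(~(x (+) (x <-> x)) (+) (x /\ (x <-> (y (+) y)))) = 1 − 0.537 = 0.463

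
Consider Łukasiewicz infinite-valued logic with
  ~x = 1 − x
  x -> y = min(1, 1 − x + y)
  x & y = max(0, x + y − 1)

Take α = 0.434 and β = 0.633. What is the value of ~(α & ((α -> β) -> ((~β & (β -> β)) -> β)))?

0.566

α -> β = min(1, 1 − 0.434 + 0.633) = min(1, 1.199) = 1.000
~β = 1 − 0.633 = 0.367
β -> β = min(1, 1 − 0.633 + 0.633) = min(1, 1.000) = 1.000
~β & (β -> β) = max(0, 0.367 + 1.000 − 1) = max(0, 0.367) = 0.367
(~β & (β -> β)) -> β = min(1, 1 − 0.367 + 0.633) = min(1, 1.266) = 1.000
(α -> β) -> ((~β & (β -> β)) -> β) = min(1, 1 − 1.000 + 1.000) = min(1, 1.000) = 1.000
α & ((α -> β) -> ((~β & (β -> β)) -> β)) = max(0, 0.434 + 1.000 − 1) = max(0, 0.434) = 0.434
~(α & ((α -> β) -> ((~β & (β -> β)) -> β))) = 1 − 0.434 = 0.566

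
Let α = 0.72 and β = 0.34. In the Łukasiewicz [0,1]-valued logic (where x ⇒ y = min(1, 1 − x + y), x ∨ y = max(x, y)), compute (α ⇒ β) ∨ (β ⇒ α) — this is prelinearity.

1.00

α ⇒ β = min(1, 1 − 0.72 + 0.34) = min(1, 0.62) = 0.62
β ⇒ α = min(1, 1 − 0.34 + 0.72) = min(1, 1.38) = 1.00
(α ⇒ β) ∨ (β ⇒ α) = max(0.62, 1.00) = 1.00
(As expected: a Ł∞-tautology — holds in every MV-chain.)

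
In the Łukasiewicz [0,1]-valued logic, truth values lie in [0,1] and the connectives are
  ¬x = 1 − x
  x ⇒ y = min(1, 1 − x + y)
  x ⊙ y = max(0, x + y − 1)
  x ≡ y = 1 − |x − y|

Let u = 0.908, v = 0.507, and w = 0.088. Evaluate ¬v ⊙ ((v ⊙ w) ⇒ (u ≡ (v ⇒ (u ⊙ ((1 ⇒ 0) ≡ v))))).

¬v = 1 − 0.507 = 0.493
v ⊙ w = max(0, 0.507 + 0.088 − 1) = max(0, -0.405) = 0.000
1 ⇒ 0 = min(1, 1 − 1.000 + 0.000) = min(1, 0.000) = 0.000
(1 ⇒ 0) ≡ v = 1 − |0.000 − 0.507| = 1 − 0.507 = 0.493
u ⊙ ((1 ⇒ 0) ≡ v) = max(0, 0.908 + 0.493 − 1) = max(0, 0.401) = 0.401
v ⇒ (u ⊙ ((1 ⇒ 0) ≡ v)) = min(1, 1 − 0.507 + 0.401) = min(1, 0.894) = 0.894
u ≡ (v ⇒ (u ⊙ ((1 ⇒ 0) ≡ v))) = 1 − |0.908 − 0.894| = 1 − 0.014 = 0.986
(v ⊙ w) ⇒ (u ≡ (v ⇒ (u ⊙ ((1 ⇒ 0) ≡ v)))) = min(1, 1 − 0.000 + 0.986) = min(1, 1.986) = 1.000
¬v ⊙ ((v ⊙ w) ⇒ (u ≡ (v ⇒ (u ⊙ ((1 ⇒ 0) ≡ v))))) = max(0, 0.493 + 1.000 − 1) = max(0, 0.493) = 0.493

0.493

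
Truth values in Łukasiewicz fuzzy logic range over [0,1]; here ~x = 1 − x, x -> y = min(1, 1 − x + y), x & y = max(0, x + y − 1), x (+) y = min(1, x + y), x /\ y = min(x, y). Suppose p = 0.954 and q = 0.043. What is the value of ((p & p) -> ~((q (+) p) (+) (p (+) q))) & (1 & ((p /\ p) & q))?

0.000

p & p = max(0, 0.954 + 0.954 − 1) = max(0, 0.908) = 0.908
q (+) p = min(1, 0.043 + 0.954) = min(1, 0.997) = 0.997
p (+) q = min(1, 0.954 + 0.043) = min(1, 0.997) = 0.997
(q (+) p) (+) (p (+) q) = min(1, 0.997 + 0.997) = min(1, 1.994) = 1.000
~((q (+) p) (+) (p (+) q)) = 1 − 1.000 = 0.000
(p & p) -> ~((q (+) p) (+) (p (+) q)) = min(1, 1 − 0.908 + 0.000) = min(1, 0.092) = 0.092
p /\ p = min(0.954, 0.954) = 0.954
(p /\ p) & q = max(0, 0.954 + 0.043 − 1) = max(0, -0.003) = 0.000
1 & ((p /\ p) & q) = max(0, 1.000 + 0.000 − 1) = max(0, 0.000) = 0.000
((p & p) -> ~((q (+) p) (+) (p (+) q))) & (1 & ((p /\ p) & q)) = max(0, 0.092 + 0.000 − 1) = max(0, -0.908) = 0.000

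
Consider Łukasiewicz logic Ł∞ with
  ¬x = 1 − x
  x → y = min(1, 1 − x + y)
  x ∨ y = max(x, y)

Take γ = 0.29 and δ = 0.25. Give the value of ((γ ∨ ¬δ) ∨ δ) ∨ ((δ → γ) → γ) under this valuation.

0.75

¬δ = 1 − 0.25 = 0.75
γ ∨ ¬δ = max(0.29, 0.75) = 0.75
(γ ∨ ¬δ) ∨ δ = max(0.75, 0.25) = 0.75
δ → γ = min(1, 1 − 0.25 + 0.29) = min(1, 1.04) = 1.00
(δ → γ) → γ = min(1, 1 − 1.00 + 0.29) = min(1, 0.29) = 0.29
((γ ∨ ¬δ) ∨ δ) ∨ ((δ → γ) → γ) = max(0.75, 0.29) = 0.75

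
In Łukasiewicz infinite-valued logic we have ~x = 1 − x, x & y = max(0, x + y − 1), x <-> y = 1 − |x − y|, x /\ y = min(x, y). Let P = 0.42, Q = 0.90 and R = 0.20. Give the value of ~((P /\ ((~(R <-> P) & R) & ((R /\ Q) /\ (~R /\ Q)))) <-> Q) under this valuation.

R <-> P = 1 − |0.20 − 0.42| = 1 − 0.22 = 0.78
~(R <-> P) = 1 − 0.78 = 0.22
~(R <-> P) & R = max(0, 0.22 + 0.20 − 1) = max(0, -0.58) = 0.00
R /\ Q = min(0.20, 0.90) = 0.20
~R = 1 − 0.20 = 0.80
~R /\ Q = min(0.80, 0.90) = 0.80
(R /\ Q) /\ (~R /\ Q) = min(0.20, 0.80) = 0.20
(~(R <-> P) & R) & ((R /\ Q) /\ (~R /\ Q)) = max(0, 0.00 + 0.20 − 1) = max(0, -0.80) = 0.00
P /\ ((~(R <-> P) & R) & ((R /\ Q) /\ (~R /\ Q))) = min(0.42, 0.00) = 0.00
(P /\ ((~(R <-> P) & R) & ((R /\ Q) /\ (~R /\ Q)))) <-> Q = 1 − |0.00 − 0.90| = 1 − 0.90 = 0.10
~((P /\ ((~(R <-> P) & R) & ((R /\ Q) /\ (~R /\ Q)))) <-> Q) = 1 − 0.10 = 0.90

0.90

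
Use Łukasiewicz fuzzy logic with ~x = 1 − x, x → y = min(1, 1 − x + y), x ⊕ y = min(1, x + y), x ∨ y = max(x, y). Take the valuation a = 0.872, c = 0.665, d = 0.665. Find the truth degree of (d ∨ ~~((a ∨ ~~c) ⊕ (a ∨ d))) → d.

0.665

~c = 1 − 0.665 = 0.335
~~c = 1 − 0.335 = 0.665
a ∨ ~~c = max(0.872, 0.665) = 0.872
a ∨ d = max(0.872, 0.665) = 0.872
(a ∨ ~~c) ⊕ (a ∨ d) = min(1, 0.872 + 0.872) = min(1, 1.744) = 1.000
~((a ∨ ~~c) ⊕ (a ∨ d)) = 1 − 1.000 = 0.000
~~((a ∨ ~~c) ⊕ (a ∨ d)) = 1 − 0.000 = 1.000
d ∨ ~~((a ∨ ~~c) ⊕ (a ∨ d)) = max(0.665, 1.000) = 1.000
(d ∨ ~~((a ∨ ~~c) ⊕ (a ∨ d))) → d = min(1, 1 − 1.000 + 0.665) = min(1, 0.665) = 0.665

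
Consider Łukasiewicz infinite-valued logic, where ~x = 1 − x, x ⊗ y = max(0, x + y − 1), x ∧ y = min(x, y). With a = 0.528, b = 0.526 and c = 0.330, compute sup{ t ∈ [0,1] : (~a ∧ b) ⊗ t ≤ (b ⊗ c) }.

0.528

~a = 1 − 0.528 = 0.472
~a ∧ b = min(0.472, 0.526) = 0.472
So the left factor is ~a ∧ b = 0.472.
b ⊗ c = max(0, 0.526 + 0.330 − 1) = max(0, -0.144) = 0.000
So the right-hand bound is b ⊗ c = 0.000.
The residuum of the Łukasiewicz t-norm gives the supremum: min(1, 1 − 0.472 + 0.000).
1 − 0.472 + 0.000 = 0.528, so t = min(1, 0.528) = 0.528.
Check: 0.472 ⊗ 0.528 = max(0, 0.000) = 0.000 ≤ 0.000.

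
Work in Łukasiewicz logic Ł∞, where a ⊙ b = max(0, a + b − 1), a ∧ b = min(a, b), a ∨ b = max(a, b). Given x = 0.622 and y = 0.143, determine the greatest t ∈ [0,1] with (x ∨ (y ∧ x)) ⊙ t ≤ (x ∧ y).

0.521

y ∧ x = min(0.143, 0.622) = 0.143
x ∨ (y ∧ x) = max(0.622, 0.143) = 0.622
So the left factor is x ∨ (y ∧ x) = 0.622.
x ∧ y = min(0.622, 0.143) = 0.143
So the right-hand bound is x ∧ y = 0.143.
The residuum of the Łukasiewicz t-norm gives the supremum: min(1, 1 − 0.622 + 0.143).
1 − 0.622 + 0.143 = 0.521, so t = min(1, 0.521) = 0.521.
Check: 0.622 ⊙ 0.521 = max(0, 0.143) = 0.143 ≤ 0.143.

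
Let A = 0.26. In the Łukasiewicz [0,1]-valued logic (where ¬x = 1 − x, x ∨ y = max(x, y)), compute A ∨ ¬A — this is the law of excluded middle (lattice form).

0.74

¬A = 1 − 0.26 = 0.74
A ∨ ¬A = max(0.26, 0.74) = 0.74
(The value 0.74 < 1 shows this instance is not satisfied; not a Ł∞-tautology — its value is max(a, 1−a).)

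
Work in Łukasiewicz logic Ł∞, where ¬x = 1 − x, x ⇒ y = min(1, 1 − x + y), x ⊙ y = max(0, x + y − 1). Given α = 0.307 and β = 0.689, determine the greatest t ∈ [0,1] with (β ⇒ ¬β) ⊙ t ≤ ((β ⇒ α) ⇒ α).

1.000

¬β = 1 − 0.689 = 0.311
β ⇒ ¬β = min(1, 1 − 0.689 + 0.311) = min(1, 0.622) = 0.622
So the left factor is β ⇒ ¬β = 0.622.
β ⇒ α = min(1, 1 − 0.689 + 0.307) = min(1, 0.618) = 0.618
(β ⇒ α) ⇒ α = min(1, 1 − 0.618 + 0.307) = min(1, 0.689) = 0.689
So the right-hand bound is (β ⇒ α) ⇒ α = 0.689.
The residuum of the Łukasiewicz t-norm gives the supremum: min(1, 1 − 0.622 + 0.689).
1 − 0.622 + 0.689 = 1.067, so t = min(1, 1.067) = 1.000.
Check: 0.622 ⊙ 1.000 = max(0, 0.622) = 0.622 ≤ 0.689.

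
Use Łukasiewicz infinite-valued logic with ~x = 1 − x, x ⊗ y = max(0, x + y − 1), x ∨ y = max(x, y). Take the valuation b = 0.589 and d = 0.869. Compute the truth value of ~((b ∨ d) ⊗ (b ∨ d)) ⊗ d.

0.131

b ∨ d = max(0.589, 0.869) = 0.869
(b ∨ d) ⊗ (b ∨ d) = max(0, 0.869 + 0.869 − 1) = max(0, 0.738) = 0.738
~((b ∨ d) ⊗ (b ∨ d)) = 1 − 0.738 = 0.262
~((b ∨ d) ⊗ (b ∨ d)) ⊗ d = max(0, 0.262 + 0.869 − 1) = max(0, 0.131) = 0.131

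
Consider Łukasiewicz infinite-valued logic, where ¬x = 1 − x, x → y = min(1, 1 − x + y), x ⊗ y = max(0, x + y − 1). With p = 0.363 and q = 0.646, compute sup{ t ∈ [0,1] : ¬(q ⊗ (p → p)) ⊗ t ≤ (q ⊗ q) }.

0.938

p → p = min(1, 1 − 0.363 + 0.363) = min(1, 1.000) = 1.000
q ⊗ (p → p) = max(0, 0.646 + 1.000 − 1) = max(0, 0.646) = 0.646
¬(q ⊗ (p → p)) = 1 − 0.646 = 0.354
So the left factor is ¬(q ⊗ (p → p)) = 0.354.
q ⊗ q = max(0, 0.646 + 0.646 − 1) = max(0, 0.292) = 0.292
So the right-hand bound is q ⊗ q = 0.292.
The residuum of the Łukasiewicz t-norm gives the supremum: min(1, 1 − 0.354 + 0.292).
1 − 0.354 + 0.292 = 0.938, so t = min(1, 0.938) = 0.938.
Check: 0.354 ⊗ 0.938 = max(0, 0.292) = 0.292 ≤ 0.292.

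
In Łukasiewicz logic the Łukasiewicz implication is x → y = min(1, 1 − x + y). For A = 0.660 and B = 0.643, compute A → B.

0.983

A → B = min(1, 1 − 0.660 + 0.643) = min(1, 0.983) = 0.983
For comparison, the Gödel implication (1 if x ≤ y else y) would give 0.643.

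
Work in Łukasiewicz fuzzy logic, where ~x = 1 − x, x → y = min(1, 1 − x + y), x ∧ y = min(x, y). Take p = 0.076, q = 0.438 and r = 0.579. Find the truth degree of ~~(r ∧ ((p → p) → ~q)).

0.562

p → p = min(1, 1 − 0.076 + 0.076) = min(1, 1.000) = 1.000
~q = 1 − 0.438 = 0.562
(p → p) → ~q = min(1, 1 − 1.000 + 0.562) = min(1, 0.562) = 0.562
r ∧ ((p → p) → ~q) = min(0.579, 0.562) = 0.562
~(r ∧ ((p → p) → ~q)) = 1 − 0.562 = 0.438
~~(r ∧ ((p → p) → ~q)) = 1 − 0.438 = 0.562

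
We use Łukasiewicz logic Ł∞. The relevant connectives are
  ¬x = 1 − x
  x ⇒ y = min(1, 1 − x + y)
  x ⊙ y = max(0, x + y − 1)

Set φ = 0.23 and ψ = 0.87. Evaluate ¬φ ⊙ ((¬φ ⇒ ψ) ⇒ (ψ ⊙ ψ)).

0.51

¬φ = 1 − 0.23 = 0.77
¬φ ⇒ ψ = min(1, 1 − 0.77 + 0.87) = min(1, 1.10) = 1.00
ψ ⊙ ψ = max(0, 0.87 + 0.87 − 1) = max(0, 0.74) = 0.74
(¬φ ⇒ ψ) ⇒ (ψ ⊙ ψ) = min(1, 1 − 1.00 + 0.74) = min(1, 0.74) = 0.74
¬φ ⊙ ((¬φ ⇒ ψ) ⇒ (ψ ⊙ ψ)) = max(0, 0.77 + 0.74 − 1) = max(0, 0.51) = 0.51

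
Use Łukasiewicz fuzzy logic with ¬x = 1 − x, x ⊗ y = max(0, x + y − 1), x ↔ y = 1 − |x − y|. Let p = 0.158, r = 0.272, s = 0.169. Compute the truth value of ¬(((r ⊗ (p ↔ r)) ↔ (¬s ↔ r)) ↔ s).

p ↔ r = 1 − |0.158 − 0.272| = 1 − 0.114 = 0.886
r ⊗ (p ↔ r) = max(0, 0.272 + 0.886 − 1) = max(0, 0.158) = 0.158
¬s = 1 − 0.169 = 0.831
¬s ↔ r = 1 − |0.831 − 0.272| = 1 − 0.559 = 0.441
(r ⊗ (p ↔ r)) ↔ (¬s ↔ r) = 1 − |0.158 − 0.441| = 1 − 0.283 = 0.717
((r ⊗ (p ↔ r)) ↔ (¬s ↔ r)) ↔ s = 1 − |0.717 − 0.169| = 1 − 0.548 = 0.452
¬(((r ⊗ (p ↔ r)) ↔ (¬s ↔ r)) ↔ s) = 1 − 0.452 = 0.548

0.548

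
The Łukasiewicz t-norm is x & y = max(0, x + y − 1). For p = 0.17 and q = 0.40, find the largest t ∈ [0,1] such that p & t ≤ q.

The residuum of the Łukasiewicz t-norm gives the supremum: min(1, 1 − 0.17 + 0.40).
1 − 0.17 + 0.40 = 1.23, so t = min(1, 1.23) = 1.00.
Check: 0.17 & 1.00 = max(0, 0.17) = 0.17 ≤ 0.40.

1.00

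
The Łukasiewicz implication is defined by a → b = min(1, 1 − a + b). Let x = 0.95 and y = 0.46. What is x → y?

x → y = min(1, 1 − 0.95 + 0.46) = min(1, 0.51) = 0.51
For comparison, the Gödel implication (1 if a ≤ b else b) would give 0.46.

0.51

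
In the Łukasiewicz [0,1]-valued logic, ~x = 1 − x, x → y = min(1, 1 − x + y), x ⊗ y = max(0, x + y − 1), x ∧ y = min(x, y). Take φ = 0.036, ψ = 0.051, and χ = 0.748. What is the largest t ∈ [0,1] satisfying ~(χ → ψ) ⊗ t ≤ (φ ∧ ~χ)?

0.339

χ → ψ = min(1, 1 − 0.748 + 0.051) = min(1, 0.303) = 0.303
~(χ → ψ) = 1 − 0.303 = 0.697
So the left factor is ~(χ → ψ) = 0.697.
~χ = 1 − 0.748 = 0.252
φ ∧ ~χ = min(0.036, 0.252) = 0.036
So the right-hand bound is φ ∧ ~χ = 0.036.
The residuum of the Łukasiewicz t-norm gives the supremum: min(1, 1 − 0.697 + 0.036).
1 − 0.697 + 0.036 = 0.339, so t = min(1, 0.339) = 0.339.
Check: 0.697 ⊗ 0.339 = max(0, 0.036) = 0.036 ≤ 0.036.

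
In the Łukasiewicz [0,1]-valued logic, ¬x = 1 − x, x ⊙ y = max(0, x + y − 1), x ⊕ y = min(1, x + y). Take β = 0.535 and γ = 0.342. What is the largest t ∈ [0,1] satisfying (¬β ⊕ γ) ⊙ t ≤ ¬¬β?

¬β = 1 − 0.535 = 0.465
¬β ⊕ γ = min(1, 0.465 + 0.342) = min(1, 0.807) = 0.807
So the left factor is ¬β ⊕ γ = 0.807.
¬¬β = 1 − 0.465 = 0.535
So the right-hand bound is ¬¬β = 0.535.
The residuum of the Łukasiewicz t-norm gives the supremum: min(1, 1 − 0.807 + 0.535).
1 − 0.807 + 0.535 = 0.728, so t = min(1, 0.728) = 0.728.
Check: 0.807 ⊙ 0.728 = max(0, 0.535) = 0.535 ≤ 0.535.

0.728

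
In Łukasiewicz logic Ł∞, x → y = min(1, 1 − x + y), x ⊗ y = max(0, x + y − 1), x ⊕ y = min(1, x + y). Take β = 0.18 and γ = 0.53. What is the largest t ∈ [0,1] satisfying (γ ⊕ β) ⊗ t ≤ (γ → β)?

0.94

γ ⊕ β = min(1, 0.53 + 0.18) = min(1, 0.71) = 0.71
So the left factor is γ ⊕ β = 0.71.
γ → β = min(1, 1 − 0.53 + 0.18) = min(1, 0.65) = 0.65
So the right-hand bound is γ → β = 0.65.
The residuum of the Łukasiewicz t-norm gives the supremum: min(1, 1 − 0.71 + 0.65).
1 − 0.71 + 0.65 = 0.94, so t = min(1, 0.94) = 0.94.
Check: 0.71 ⊗ 0.94 = max(0, 0.65) = 0.65 ≤ 0.65.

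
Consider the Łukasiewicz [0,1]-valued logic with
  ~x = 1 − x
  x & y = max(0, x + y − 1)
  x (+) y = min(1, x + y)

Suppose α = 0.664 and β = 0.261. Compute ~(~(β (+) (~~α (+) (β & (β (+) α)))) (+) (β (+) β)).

~α = 1 − 0.664 = 0.336
~~α = 1 − 0.336 = 0.664
β (+) α = min(1, 0.261 + 0.664) = min(1, 0.925) = 0.925
β & (β (+) α) = max(0, 0.261 + 0.925 − 1) = max(0, 0.186) = 0.186
~~α (+) (β & (β (+) α)) = min(1, 0.664 + 0.186) = min(1, 0.850) = 0.850
β (+) (~~α (+) (β & (β (+) α))) = min(1, 0.261 + 0.850) = min(1, 1.111) = 1.000
~(β (+) (~~α (+) (β & (β (+) α)))) = 1 − 1.000 = 0.000
β (+) β = min(1, 0.261 + 0.261) = min(1, 0.522) = 0.522
~(β (+) (~~α (+) (β & (β (+) α)))) (+) (β (+) β) = min(1, 0.000 + 0.522) = min(1, 0.522) = 0.522
~(~(β (+) (~~α (+) (β & (β (+) α)))) (+) (β (+) β)) = 1 − 0.522 = 0.478

0.478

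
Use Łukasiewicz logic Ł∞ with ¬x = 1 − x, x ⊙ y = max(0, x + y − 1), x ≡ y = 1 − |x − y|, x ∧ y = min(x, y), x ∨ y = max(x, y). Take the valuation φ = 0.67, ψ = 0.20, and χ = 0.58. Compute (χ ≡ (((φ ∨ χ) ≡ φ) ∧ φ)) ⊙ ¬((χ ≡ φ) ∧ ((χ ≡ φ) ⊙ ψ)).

0.80

φ ∨ χ = max(0.67, 0.58) = 0.67
(φ ∨ χ) ≡ φ = 1 − |0.67 − 0.67| = 1 − 0.00 = 1.00
((φ ∨ χ) ≡ φ) ∧ φ = min(1.00, 0.67) = 0.67
χ ≡ (((φ ∨ χ) ≡ φ) ∧ φ) = 1 − |0.58 − 0.67| = 1 − 0.09 = 0.91
χ ≡ φ = 1 − |0.58 − 0.67| = 1 − 0.09 = 0.91
(χ ≡ φ) ⊙ ψ = max(0, 0.91 + 0.20 − 1) = max(0, 0.11) = 0.11
(χ ≡ φ) ∧ ((χ ≡ φ) ⊙ ψ) = min(0.91, 0.11) = 0.11
¬((χ ≡ φ) ∧ ((χ ≡ φ) ⊙ ψ)) = 1 − 0.11 = 0.89
(χ ≡ (((φ ∨ χ) ≡ φ) ∧ φ)) ⊙ ¬((χ ≡ φ) ∧ ((χ ≡ φ) ⊙ ψ)) = max(0, 0.91 + 0.89 − 1) = max(0, 0.80) = 0.80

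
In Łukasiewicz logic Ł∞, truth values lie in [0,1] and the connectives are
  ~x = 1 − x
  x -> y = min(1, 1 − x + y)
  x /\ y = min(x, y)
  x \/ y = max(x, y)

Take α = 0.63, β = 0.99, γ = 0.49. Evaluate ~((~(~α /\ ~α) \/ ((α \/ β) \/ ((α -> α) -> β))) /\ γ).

0.51

~α = 1 − 0.63 = 0.37
~α /\ ~α = min(0.37, 0.37) = 0.37
~(~α /\ ~α) = 1 − 0.37 = 0.63
α \/ β = max(0.63, 0.99) = 0.99
α -> α = min(1, 1 − 0.63 + 0.63) = min(1, 1.00) = 1.00
(α -> α) -> β = min(1, 1 − 1.00 + 0.99) = min(1, 0.99) = 0.99
(α \/ β) \/ ((α -> α) -> β) = max(0.99, 0.99) = 0.99
~(~α /\ ~α) \/ ((α \/ β) \/ ((α -> α) -> β)) = max(0.63, 0.99) = 0.99
(~(~α /\ ~α) \/ ((α \/ β) \/ ((α -> α) -> β))) /\ γ = min(0.99, 0.49) = 0.49
~((~(~α /\ ~α) \/ ((α \/ β) \/ ((α -> α) -> β))) /\ γ) = 1 − 0.49 = 0.51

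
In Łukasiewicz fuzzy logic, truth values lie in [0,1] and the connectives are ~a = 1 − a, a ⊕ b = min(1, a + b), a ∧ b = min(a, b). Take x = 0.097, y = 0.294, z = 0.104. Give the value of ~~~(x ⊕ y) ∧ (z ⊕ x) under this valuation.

0.201

x ⊕ y = min(1, 0.097 + 0.294) = min(1, 0.391) = 0.391
~(x ⊕ y) = 1 − 0.391 = 0.609
~~(x ⊕ y) = 1 − 0.609 = 0.391
~~~(x ⊕ y) = 1 − 0.391 = 0.609
z ⊕ x = min(1, 0.104 + 0.097) = min(1, 0.201) = 0.201
~~~(x ⊕ y) ∧ (z ⊕ x) = min(0.609, 0.201) = 0.201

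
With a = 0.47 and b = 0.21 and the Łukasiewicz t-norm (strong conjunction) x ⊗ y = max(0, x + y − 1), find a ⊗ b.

0.00

a ⊗ b = max(0, 0.47 + 0.21 − 1) = max(0, -0.32) = 0.00
For comparison, the Gödel (minimum) t-norm min(x, y) would give 0.21.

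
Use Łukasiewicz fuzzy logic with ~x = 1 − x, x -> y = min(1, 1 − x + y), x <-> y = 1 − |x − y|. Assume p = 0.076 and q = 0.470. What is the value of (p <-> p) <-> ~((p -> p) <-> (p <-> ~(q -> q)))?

0.076

p <-> p = 1 − |0.076 − 0.076| = 1 − 0.000 = 1.000
p -> p = min(1, 1 − 0.076 + 0.076) = min(1, 1.000) = 1.000
q -> q = min(1, 1 − 0.470 + 0.470) = min(1, 1.000) = 1.000
~(q -> q) = 1 − 1.000 = 0.000
p <-> ~(q -> q) = 1 − |0.076 − 0.000| = 1 − 0.076 = 0.924
(p -> p) <-> (p <-> ~(q -> q)) = 1 − |1.000 − 0.924| = 1 − 0.076 = 0.924
~((p -> p) <-> (p <-> ~(q -> q))) = 1 − 0.924 = 0.076
(p <-> p) <-> ~((p -> p) <-> (p <-> ~(q -> q))) = 1 − |1.000 − 0.076| = 1 − 0.924 = 0.076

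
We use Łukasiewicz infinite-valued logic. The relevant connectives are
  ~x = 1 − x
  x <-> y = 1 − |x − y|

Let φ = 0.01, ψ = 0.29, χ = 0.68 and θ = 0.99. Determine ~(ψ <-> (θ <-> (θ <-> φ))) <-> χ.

θ <-> φ = 1 − |0.99 − 0.01| = 1 − 0.98 = 0.02
θ <-> (θ <-> φ) = 1 − |0.99 − 0.02| = 1 − 0.97 = 0.03
ψ <-> (θ <-> (θ <-> φ)) = 1 − |0.29 − 0.03| = 1 − 0.26 = 0.74
~(ψ <-> (θ <-> (θ <-> φ))) = 1 − 0.74 = 0.26
~(ψ <-> (θ <-> (θ <-> φ))) <-> χ = 1 − |0.26 − 0.68| = 1 − 0.42 = 0.58

0.58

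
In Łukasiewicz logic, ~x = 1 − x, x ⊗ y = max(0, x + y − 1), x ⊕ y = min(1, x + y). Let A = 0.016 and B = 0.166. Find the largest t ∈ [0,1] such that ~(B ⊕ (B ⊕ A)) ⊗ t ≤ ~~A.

0.364

B ⊕ A = min(1, 0.166 + 0.016) = min(1, 0.182) = 0.182
B ⊕ (B ⊕ A) = min(1, 0.166 + 0.182) = min(1, 0.348) = 0.348
~(B ⊕ (B ⊕ A)) = 1 − 0.348 = 0.652
So the left factor is ~(B ⊕ (B ⊕ A)) = 0.652.
~A = 1 − 0.016 = 0.984
~~A = 1 − 0.984 = 0.016
So the right-hand bound is ~~A = 0.016.
The residuum of the Łukasiewicz t-norm gives the supremum: min(1, 1 − 0.652 + 0.016).
1 − 0.652 + 0.016 = 0.364, so t = min(1, 0.364) = 0.364.
Check: 0.652 ⊗ 0.364 = max(0, 0.016) = 0.016 ≤ 0.016.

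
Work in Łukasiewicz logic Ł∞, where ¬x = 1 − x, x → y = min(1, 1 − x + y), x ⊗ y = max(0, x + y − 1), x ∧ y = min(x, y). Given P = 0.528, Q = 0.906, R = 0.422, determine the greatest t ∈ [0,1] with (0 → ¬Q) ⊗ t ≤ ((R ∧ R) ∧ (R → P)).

¬Q = 1 − 0.906 = 0.094
0 → ¬Q = min(1, 1 − 0.000 + 0.094) = min(1, 1.094) = 1.000
So the left factor is 0 → ¬Q = 1.000.
R ∧ R = min(0.422, 0.422) = 0.422
R → P = min(1, 1 − 0.422 + 0.528) = min(1, 1.106) = 1.000
(R ∧ R) ∧ (R → P) = min(0.422, 1.000) = 0.422
So the right-hand bound is (R ∧ R) ∧ (R → P) = 0.422.
The residuum of the Łukasiewicz t-norm gives the supremum: min(1, 1 − 1.000 + 0.422).
1 − 1.000 + 0.422 = 0.422, so t = min(1, 0.422) = 0.422.
Check: 1.000 ⊗ 0.422 = max(0, 0.422) = 0.422 ≤ 0.422.

0.422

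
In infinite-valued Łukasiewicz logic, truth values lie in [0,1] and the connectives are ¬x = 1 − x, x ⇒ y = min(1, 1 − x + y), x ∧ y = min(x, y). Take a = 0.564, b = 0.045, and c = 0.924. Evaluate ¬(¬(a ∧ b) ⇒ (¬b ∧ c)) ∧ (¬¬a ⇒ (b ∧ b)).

0.031

a ∧ b = min(0.564, 0.045) = 0.045
¬(a ∧ b) = 1 − 0.045 = 0.955
¬b = 1 − 0.045 = 0.955
¬b ∧ c = min(0.955, 0.924) = 0.924
¬(a ∧ b) ⇒ (¬b ∧ c) = min(1, 1 − 0.955 + 0.924) = min(1, 0.969) = 0.969
¬(¬(a ∧ b) ⇒ (¬b ∧ c)) = 1 − 0.969 = 0.031
¬a = 1 − 0.564 = 0.436
¬¬a = 1 − 0.436 = 0.564
b ∧ b = min(0.045, 0.045) = 0.045
¬¬a ⇒ (b ∧ b) = min(1, 1 − 0.564 + 0.045) = min(1, 0.481) = 0.481
¬(¬(a ∧ b) ⇒ (¬b ∧ c)) ∧ (¬¬a ⇒ (b ∧ b)) = min(0.031, 0.481) = 0.031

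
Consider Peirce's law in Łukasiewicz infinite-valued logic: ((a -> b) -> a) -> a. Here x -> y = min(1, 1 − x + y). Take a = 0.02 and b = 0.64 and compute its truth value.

a -> b = min(1, 1 − 0.02 + 0.64) = min(1, 1.62) = 1.00
(a -> b) -> a = min(1, 1 − 1.00 + 0.02) = min(1, 0.02) = 0.02
((a -> b) -> a) -> a = min(1, 1 − 0.02 + 0.02) = min(1, 1.00) = 1.00

1.00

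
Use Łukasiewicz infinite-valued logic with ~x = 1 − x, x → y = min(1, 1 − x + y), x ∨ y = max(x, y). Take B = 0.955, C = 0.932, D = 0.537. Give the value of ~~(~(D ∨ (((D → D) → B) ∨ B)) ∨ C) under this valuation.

0.932

D → D = min(1, 1 − 0.537 + 0.537) = min(1, 1.000) = 1.000
(D → D) → B = min(1, 1 − 1.000 + 0.955) = min(1, 0.955) = 0.955
((D → D) → B) ∨ B = max(0.955, 0.955) = 0.955
D ∨ (((D → D) → B) ∨ B) = max(0.537, 0.955) = 0.955
~(D ∨ (((D → D) → B) ∨ B)) = 1 − 0.955 = 0.045
~(D ∨ (((D → D) → B) ∨ B)) ∨ C = max(0.045, 0.932) = 0.932
~(~(D ∨ (((D → D) → B) ∨ B)) ∨ C) = 1 − 0.932 = 0.068
~~(~(D ∨ (((D → D) → B) ∨ B)) ∨ C) = 1 − 0.068 = 0.932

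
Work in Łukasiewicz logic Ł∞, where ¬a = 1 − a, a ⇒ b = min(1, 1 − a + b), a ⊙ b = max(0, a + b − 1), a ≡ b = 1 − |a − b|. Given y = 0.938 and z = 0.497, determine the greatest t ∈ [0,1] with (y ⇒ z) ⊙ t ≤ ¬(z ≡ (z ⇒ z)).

y ⇒ z = min(1, 1 − 0.938 + 0.497) = min(1, 0.559) = 0.559
So the left factor is y ⇒ z = 0.559.
z ⇒ z = min(1, 1 − 0.497 + 0.497) = min(1, 1.000) = 1.000
z ≡ (z ⇒ z) = 1 − |0.497 − 1.000| = 1 − 0.503 = 0.497
¬(z ≡ (z ⇒ z)) = 1 − 0.497 = 0.503
So the right-hand bound is ¬(z ≡ (z ⇒ z)) = 0.503.
The residuum of the Łukasiewicz t-norm gives the supremum: min(1, 1 − 0.559 + 0.503).
1 − 0.559 + 0.503 = 0.944, so t = min(1, 0.944) = 0.944.
Check: 0.559 ⊙ 0.944 = max(0, 0.503) = 0.503 ≤ 0.503.

0.944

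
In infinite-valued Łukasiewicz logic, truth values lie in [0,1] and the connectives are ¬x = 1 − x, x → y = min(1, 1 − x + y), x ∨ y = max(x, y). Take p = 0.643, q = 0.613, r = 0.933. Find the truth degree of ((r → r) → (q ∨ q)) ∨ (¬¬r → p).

0.710

r → r = min(1, 1 − 0.933 + 0.933) = min(1, 1.000) = 1.000
q ∨ q = max(0.613, 0.613) = 0.613
(r → r) → (q ∨ q) = min(1, 1 − 1.000 + 0.613) = min(1, 0.613) = 0.613
¬r = 1 − 0.933 = 0.067
¬¬r = 1 − 0.067 = 0.933
¬¬r → p = min(1, 1 − 0.933 + 0.643) = min(1, 0.710) = 0.710
((r → r) → (q ∨ q)) ∨ (¬¬r → p) = max(0.613, 0.710) = 0.710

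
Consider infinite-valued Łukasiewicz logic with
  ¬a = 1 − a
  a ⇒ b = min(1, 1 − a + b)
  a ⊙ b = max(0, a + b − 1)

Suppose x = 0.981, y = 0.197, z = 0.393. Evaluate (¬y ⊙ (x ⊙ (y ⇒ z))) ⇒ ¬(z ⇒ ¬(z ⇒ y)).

¬y = 1 − 0.197 = 0.803
y ⇒ z = min(1, 1 − 0.197 + 0.393) = min(1, 1.196) = 1.000
x ⊙ (y ⇒ z) = max(0, 0.981 + 1.000 − 1) = max(0, 0.981) = 0.981
¬y ⊙ (x ⊙ (y ⇒ z)) = max(0, 0.803 + 0.981 − 1) = max(0, 0.784) = 0.784
z ⇒ y = min(1, 1 − 0.393 + 0.197) = min(1, 0.804) = 0.804
¬(z ⇒ y) = 1 − 0.804 = 0.196
z ⇒ ¬(z ⇒ y) = min(1, 1 − 0.393 + 0.196) = min(1, 0.803) = 0.803
¬(z ⇒ ¬(z ⇒ y)) = 1 − 0.803 = 0.197
(¬y ⊙ (x ⊙ (y ⇒ z))) ⇒ ¬(z ⇒ ¬(z ⇒ y)) = min(1, 1 − 0.784 + 0.197) = min(1, 0.413) = 0.413

0.413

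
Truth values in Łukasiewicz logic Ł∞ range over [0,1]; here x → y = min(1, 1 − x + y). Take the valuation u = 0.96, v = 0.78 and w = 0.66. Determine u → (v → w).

v → w = min(1, 1 − 0.78 + 0.66) = min(1, 0.88) = 0.88
u → (v → w) = min(1, 1 − 0.96 + 0.88) = min(1, 0.92) = 0.92

0.92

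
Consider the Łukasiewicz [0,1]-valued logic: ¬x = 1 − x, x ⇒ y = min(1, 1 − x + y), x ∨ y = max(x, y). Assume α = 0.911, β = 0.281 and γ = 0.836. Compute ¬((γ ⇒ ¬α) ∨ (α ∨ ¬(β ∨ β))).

0.089

¬α = 1 − 0.911 = 0.089
γ ⇒ ¬α = min(1, 1 − 0.836 + 0.089) = min(1, 0.253) = 0.253
β ∨ β = max(0.281, 0.281) = 0.281
¬(β ∨ β) = 1 − 0.281 = 0.719
α ∨ ¬(β ∨ β) = max(0.911, 0.719) = 0.911
(γ ⇒ ¬α) ∨ (α ∨ ¬(β ∨ β)) = max(0.253, 0.911) = 0.911
¬((γ ⇒ ¬α) ∨ (α ∨ ¬(β ∨ β))) = 1 − 0.911 = 0.089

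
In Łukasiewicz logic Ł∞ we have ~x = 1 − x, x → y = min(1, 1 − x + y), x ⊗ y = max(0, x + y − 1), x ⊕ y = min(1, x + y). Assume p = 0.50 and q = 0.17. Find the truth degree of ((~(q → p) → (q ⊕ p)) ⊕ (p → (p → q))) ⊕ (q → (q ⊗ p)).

q → p = min(1, 1 − 0.17 + 0.50) = min(1, 1.33) = 1.00
~(q → p) = 1 − 1.00 = 0.00
q ⊕ p = min(1, 0.17 + 0.50) = min(1, 0.67) = 0.67
~(q → p) → (q ⊕ p) = min(1, 1 − 0.00 + 0.67) = min(1, 1.67) = 1.00
p → q = min(1, 1 − 0.50 + 0.17) = min(1, 0.67) = 0.67
p → (p → q) = min(1, 1 − 0.50 + 0.67) = min(1, 1.17) = 1.00
(~(q → p) → (q ⊕ p)) ⊕ (p → (p → q)) = min(1, 1.00 + 1.00) = min(1, 2.00) = 1.00
q ⊗ p = max(0, 0.17 + 0.50 − 1) = max(0, -0.33) = 0.00
q → (q ⊗ p) = min(1, 1 − 0.17 + 0.00) = min(1, 0.83) = 0.83
((~(q → p) → (q ⊕ p)) ⊕ (p → (p → q))) ⊕ (q → (q ⊗ p)) = min(1, 1.00 + 0.83) = min(1, 1.83) = 1.00

1.00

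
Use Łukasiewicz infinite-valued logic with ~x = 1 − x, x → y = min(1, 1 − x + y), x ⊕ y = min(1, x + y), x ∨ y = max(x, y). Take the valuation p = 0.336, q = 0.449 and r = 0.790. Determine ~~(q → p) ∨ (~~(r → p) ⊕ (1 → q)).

q → p = min(1, 1 − 0.449 + 0.336) = min(1, 0.887) = 0.887
~(q → p) = 1 − 0.887 = 0.113
~~(q → p) = 1 − 0.113 = 0.887
r → p = min(1, 1 − 0.790 + 0.336) = min(1, 0.546) = 0.546
~(r → p) = 1 − 0.546 = 0.454
~~(r → p) = 1 − 0.454 = 0.546
1 → q = min(1, 1 − 1.000 + 0.449) = min(1, 0.449) = 0.449
~~(r → p) ⊕ (1 → q) = min(1, 0.546 + 0.449) = min(1, 0.995) = 0.995
~~(q → p) ∨ (~~(r → p) ⊕ (1 → q)) = max(0.887, 0.995) = 0.995

0.995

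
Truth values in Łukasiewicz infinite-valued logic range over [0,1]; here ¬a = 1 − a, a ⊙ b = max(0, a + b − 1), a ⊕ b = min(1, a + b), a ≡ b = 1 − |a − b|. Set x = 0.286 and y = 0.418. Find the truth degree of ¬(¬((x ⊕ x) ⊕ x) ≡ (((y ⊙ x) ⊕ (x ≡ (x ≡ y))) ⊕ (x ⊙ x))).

0.276

x ⊕ x = min(1, 0.286 + 0.286) = min(1, 0.572) = 0.572
(x ⊕ x) ⊕ x = min(1, 0.572 + 0.286) = min(1, 0.858) = 0.858
¬((x ⊕ x) ⊕ x) = 1 − 0.858 = 0.142
y ⊙ x = max(0, 0.418 + 0.286 − 1) = max(0, -0.296) = 0.000
x ≡ y = 1 − |0.286 − 0.418| = 1 − 0.132 = 0.868
x ≡ (x ≡ y) = 1 − |0.286 − 0.868| = 1 − 0.582 = 0.418
(y ⊙ x) ⊕ (x ≡ (x ≡ y)) = min(1, 0.000 + 0.418) = min(1, 0.418) = 0.418
x ⊙ x = max(0, 0.286 + 0.286 − 1) = max(0, -0.428) = 0.000
((y ⊙ x) ⊕ (x ≡ (x ≡ y))) ⊕ (x ⊙ x) = min(1, 0.418 + 0.000) = min(1, 0.418) = 0.418
¬((x ⊕ x) ⊕ x) ≡ (((y ⊙ x) ⊕ (x ≡ (x ≡ y))) ⊕ (x ⊙ x)) = 1 − |0.142 − 0.418| = 1 − 0.276 = 0.724
¬(¬((x ⊕ x) ⊕ x) ≡ (((y ⊙ x) ⊕ (x ≡ (x ≡ y))) ⊕ (x ⊙ x))) = 1 − 0.724 = 0.276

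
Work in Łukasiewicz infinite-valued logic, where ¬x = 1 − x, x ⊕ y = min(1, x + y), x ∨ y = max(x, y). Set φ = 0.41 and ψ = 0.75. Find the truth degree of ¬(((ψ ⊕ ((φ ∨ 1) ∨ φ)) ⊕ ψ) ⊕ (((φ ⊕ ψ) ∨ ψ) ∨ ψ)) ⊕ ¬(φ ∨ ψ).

0.25

φ ∨ 1 = max(0.41, 1.00) = 1.00
(φ ∨ 1) ∨ φ = max(1.00, 0.41) = 1.00
ψ ⊕ ((φ ∨ 1) ∨ φ) = min(1, 0.75 + 1.00) = min(1, 1.75) = 1.00
(ψ ⊕ ((φ ∨ 1) ∨ φ)) ⊕ ψ = min(1, 1.00 + 0.75) = min(1, 1.75) = 1.00
φ ⊕ ψ = min(1, 0.41 + 0.75) = min(1, 1.16) = 1.00
(φ ⊕ ψ) ∨ ψ = max(1.00, 0.75) = 1.00
((φ ⊕ ψ) ∨ ψ) ∨ ψ = max(1.00, 0.75) = 1.00
((ψ ⊕ ((φ ∨ 1) ∨ φ)) ⊕ ψ) ⊕ (((φ ⊕ ψ) ∨ ψ) ∨ ψ) = min(1, 1.00 + 1.00) = min(1, 2.00) = 1.00
¬(((ψ ⊕ ((φ ∨ 1) ∨ φ)) ⊕ ψ) ⊕ (((φ ⊕ ψ) ∨ ψ) ∨ ψ)) = 1 − 1.00 = 0.00
φ ∨ ψ = max(0.41, 0.75) = 0.75
¬(φ ∨ ψ) = 1 − 0.75 = 0.25
¬(((ψ ⊕ ((φ ∨ 1) ∨ φ)) ⊕ ψ) ⊕ (((φ ⊕ ψ) ∨ ψ) ∨ ψ)) ⊕ ¬(φ ∨ ψ) = min(1, 0.00 + 0.25) = min(1, 0.25) = 0.25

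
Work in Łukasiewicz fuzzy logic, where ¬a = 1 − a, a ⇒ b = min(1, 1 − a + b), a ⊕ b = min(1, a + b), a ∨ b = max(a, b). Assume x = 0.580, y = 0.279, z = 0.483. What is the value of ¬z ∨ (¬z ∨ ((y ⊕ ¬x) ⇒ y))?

0.580

¬z = 1 − 0.483 = 0.517
¬x = 1 − 0.580 = 0.420
y ⊕ ¬x = min(1, 0.279 + 0.420) = min(1, 0.699) = 0.699
(y ⊕ ¬x) ⇒ y = min(1, 1 − 0.699 + 0.279) = min(1, 0.580) = 0.580
¬z ∨ ((y ⊕ ¬x) ⇒ y) = max(0.517, 0.580) = 0.580
¬z ∨ (¬z ∨ ((y ⊕ ¬x) ⇒ y)) = max(0.517, 0.580) = 0.580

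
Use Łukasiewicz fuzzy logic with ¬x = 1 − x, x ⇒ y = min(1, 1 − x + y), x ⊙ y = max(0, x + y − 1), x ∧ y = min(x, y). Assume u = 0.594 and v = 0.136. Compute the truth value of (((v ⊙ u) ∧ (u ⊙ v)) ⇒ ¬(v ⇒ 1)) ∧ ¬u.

0.406

v ⊙ u = max(0, 0.136 + 0.594 − 1) = max(0, -0.270) = 0.000
u ⊙ v = max(0, 0.594 + 0.136 − 1) = max(0, -0.270) = 0.000
(v ⊙ u) ∧ (u ⊙ v) = min(0.000, 0.000) = 0.000
v ⇒ 1 = min(1, 1 − 0.136 + 1.000) = min(1, 1.864) = 1.000
¬(v ⇒ 1) = 1 − 1.000 = 0.000
((v ⊙ u) ∧ (u ⊙ v)) ⇒ ¬(v ⇒ 1) = min(1, 1 − 0.000 + 0.000) = min(1, 1.000) = 1.000
¬u = 1 − 0.594 = 0.406
(((v ⊙ u) ∧ (u ⊙ v)) ⇒ ¬(v ⇒ 1)) ∧ ¬u = min(1.000, 0.406) = 0.406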